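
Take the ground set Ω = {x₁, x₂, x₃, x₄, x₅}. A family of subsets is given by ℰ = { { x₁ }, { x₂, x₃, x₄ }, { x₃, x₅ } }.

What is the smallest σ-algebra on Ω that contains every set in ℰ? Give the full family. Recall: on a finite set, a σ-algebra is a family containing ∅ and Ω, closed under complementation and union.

|σ(ℰ)| = 16.  σ(ℰ) = { ∅, { x₁ }, { x₃ }, { x₅ }, { x₁, x₃ }, { x₁, x₅ }, { x₂, x₄ }, { x₃, x₅ }, { x₁, x₂, x₄ }, { x₁, x₃, x₅ }, { x₂, x₃, x₄ }, { x₂, x₄, x₅ }, { x₁, x₂, x₃, x₄ }, { x₁, x₂, x₄, x₅ }, { x₂, x₃, x₄, x₅ }, Ω }

Derivation:
Take S₀ = ℰ ∪ {∅, Ω} = { ∅, { x₁ }, { x₃, x₅ }, { x₂, x₃, x₄ }, Ω }.
Step 1: 5 new —
  { x₁, x₅ }  = complement { x₂, x₃, x₄ }
  { x₁, x₂, x₄ }  = complement { x₃, x₅ }
  { x₁, x₃, x₅ }  = { x₃, x₅ } ∪ { x₁ }
  { x₁, x₂, x₃, x₄ }  = { x₂, x₃, x₄ } ∪ { x₁ }
  { x₂, x₃, x₄, x₅ }  = complement { x₁ }
  [10 total]
Step 2 adds 3:
  { x₅ }  = complement { x₁, x₂, x₃, x₄ }
  { x₂, x₄ }  = complement { x₁, x₃, x₅ }
  { x₁, x₂, x₄, x₅ }  = { x₁, x₂, x₄ } ∪ { x₁, x₅ }
  [13 total]
Step 3. New:
  { x₃ }  = complement { x₁, x₂, x₄, x₅ }
  { x₂, x₄, x₅ }  = { x₂, x₄ } ∪ { x₅ }
  [15 total]
Step 4: 1 new —
  { x₁, x₃ }  = complement { x₂, x₄, x₅ }
  [16 total]
Step 5: closed — nothing new.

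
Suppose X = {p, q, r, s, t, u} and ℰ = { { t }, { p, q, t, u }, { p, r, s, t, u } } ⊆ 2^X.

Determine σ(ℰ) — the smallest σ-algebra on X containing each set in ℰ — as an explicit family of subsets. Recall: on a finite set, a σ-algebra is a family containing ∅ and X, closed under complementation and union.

Answer: σ(ℰ) = { {}, { q }, { t }, { p, u }, { q, t }, { r, s }, { p, q, u }, { p, t, u }, { q, r, s }, { r, s, t }, { p, q, t, u }, { p, r, s, u }, { q, r, s, t }, { p, q, r, s, u }, { p, r, s, t, u }, X }

Derivation:
Initial family (5 sets): { {}, { t }, { p, q, t, u }, { p, r, s, t, u }, X }.
Pass 1: 3 new —
  { q }  = ᶜ of { p, r, s, t, u }
  { r, s }  = ᶜ of { p, q, t, u }
  { p, q, r, s, u }  = ᶜ of { t }
  (now 8)
Pass 2: 3 new —
  { q, t }  = { q } ∪ { t }
  { q, r, s }  = { q } ∪ { r, s }
  { r, s, t }  = { r, s } ∪ { t }
  (now 11)
Pass 3. New:
  { p, q, u }  = ᶜ of { r, s, t }
  { p, t, u }  = ᶜ of { q, r, s }
  { p, r, s, u }  = ᶜ of { q, t }
  { q, r, s, t }  = { q, t } ∪ { r, s, t }
  (now 15)
Pass 4: 1 new —
  { p, u }  = ᶜ of { q, r, s, t }
  (now 16)
Pass 5 adds nothing — fixpoint reached.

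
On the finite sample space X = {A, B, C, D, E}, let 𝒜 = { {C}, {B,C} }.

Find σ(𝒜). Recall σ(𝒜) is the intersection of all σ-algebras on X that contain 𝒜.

Begin from { ∅, {C}, {B,C}, X } (that is, 𝒜 plus ∅ and X).
Step 1 adds 2:
  {A,D,E}  = complement {B,C}
  {A,B,D,E}  = complement {C}
  (now 6)
Step 2: +1 →
  {A,C,D,E}  = {A,D,E} ∪ {C}
  (now 7)
Step 3: +1 →
  {B}  = complement {A,C,D,E}
  (now 8)
After Step 4 the family is unchanged; done.

Hence σ(𝒜) has 8 members: { ∅, {B}, {C}, {B,C}, {A,D,E}, {A,B,D,E}, {A,C,D,E}, X }.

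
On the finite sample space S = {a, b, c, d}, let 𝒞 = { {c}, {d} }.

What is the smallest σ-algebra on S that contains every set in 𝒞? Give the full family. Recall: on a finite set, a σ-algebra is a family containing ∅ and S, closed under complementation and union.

σ(𝒞) (8 sets): { {}, {c}, {d}, {a, b}, {c, d}, {a, b, c}, {a, b, d}, S }

Check:
Seed the family with 𝒞 together with ∅ and S: { {}, {c}, {d}, S }.
Pass 1. New:
  {c, d}  = {c} ∪ {d}
  {a, b, c}  = {d}ᶜ
  {a, b, d}  = {c}ᶜ
  [7 total]
Pass 2 (1 new):
  {a, b}  = {c, d}ᶜ
  [8 total]
Pass 3: stable.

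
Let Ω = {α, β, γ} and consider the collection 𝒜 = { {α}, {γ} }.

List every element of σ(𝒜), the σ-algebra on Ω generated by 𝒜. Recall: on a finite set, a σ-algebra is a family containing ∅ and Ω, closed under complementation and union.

|σ(𝒜)| = 8.  σ(𝒜) = { {}, {α}, {β}, {γ}, {α,β}, {α,γ}, {β,γ}, Ω }

Check:
Initial family (4 sets): { {}, {α}, {γ}, Ω }.
Step 1: +3 →
  {α,β}  = ᶜ of {γ}
  {α,γ}  = {γ} ∪ {α}
  {β,γ}  = ᶜ of {α}
Step 2 (1 new):
  {β}  = ᶜ of {α,γ}
Step 3: already closed under ᶜ and ∪.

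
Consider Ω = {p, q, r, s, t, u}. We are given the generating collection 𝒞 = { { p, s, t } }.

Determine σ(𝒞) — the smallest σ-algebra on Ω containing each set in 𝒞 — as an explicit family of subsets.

Start: 𝒞 ∪ {∅, Ω} = { {  }, { p, s, t }, Ω }.
Step 1: 1 new —
  { q, r, u }  = ᶜ of { p, s, t }
Step 2 adds nothing — fixpoint reached.

Hence σ(𝒞) has 4 members: { {  }, { p, s, t }, { q, r, u }, Ω }.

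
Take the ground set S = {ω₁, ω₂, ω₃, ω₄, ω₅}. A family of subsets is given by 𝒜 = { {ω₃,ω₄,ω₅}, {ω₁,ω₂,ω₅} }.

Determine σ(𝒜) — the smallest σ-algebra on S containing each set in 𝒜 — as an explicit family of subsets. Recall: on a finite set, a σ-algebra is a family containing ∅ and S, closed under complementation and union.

Begin from { ∅, {ω₁,ω₂,ω₅}, {ω₃,ω₄,ω₅}, S } (that is, 𝒜 plus ∅ and S).
Round 1 adds 2:
  {ω₁,ω₂}  = S∖{ω₃,ω₄,ω₅}
  {ω₃,ω₄}  = S∖{ω₁,ω₂,ω₅}
  |family| = 6
Round 2. New:
  {ω₁,ω₂,ω₃,ω₄}  = {ω₃,ω₄} ∪ {ω₁,ω₂}
  |family| = 7
Round 3: 1 new —
  {ω₅}  = S∖{ω₁,ω₂,ω₃,ω₄}
  |family| = 8
Round 4: no new sets; the family is a σ-algebra.

Therefore σ(𝒜) = { ∅, {ω₅}, {ω₁,ω₂}, {ω₃,ω₄}, {ω₁,ω₂,ω₅}, {ω₃,ω₄,ω₅}, {ω₁,ω₂,ω₃,ω₄}, S } (|σ(𝒜)| = 8).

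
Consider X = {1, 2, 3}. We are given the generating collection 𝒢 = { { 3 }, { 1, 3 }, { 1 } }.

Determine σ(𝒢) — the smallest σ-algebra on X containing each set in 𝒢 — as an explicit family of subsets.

σ(𝒢) (8 sets): { ∅, { 1 }, { 2 }, { 3 }, { 1, 2 }, { 1, 3 }, { 2, 3 }, X }

Check:
Start: 𝒢 ∪ {∅, X} = { ∅, { 1 }, { 3 }, { 1, 3 }, X }.
Iteration 1: 3 new —
  { 2 }  = { 1, 3 }ᶜ
  { 1, 2 }  = { 3 }ᶜ
  { 2, 3 }  = { 1 }ᶜ
  (now 8)
Iteration 2: closed — nothing new.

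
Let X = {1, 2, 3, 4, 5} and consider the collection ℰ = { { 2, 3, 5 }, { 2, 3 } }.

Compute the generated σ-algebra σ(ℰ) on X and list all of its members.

σ(ℰ) (8 sets): { {  }, { 5 }, { 1, 4 }, { 2, 3 }, { 1, 4, 5 }, { 2, 3, 5 }, { 1, 2, 3, 4 }, X }

Check:
Take S₀ = ℰ ∪ {∅, X} = { {  }, { 2, 3 }, { 2, 3, 5 }, X }.
Pass 1: +2 →
  { 1, 4 }  = { 2, 3, 5 }ᶜ
  { 1, 4, 5 }  = { 2, 3 }ᶜ
  |family| = 6
Pass 2. New:
  { 1, 2, 3, 4 }  = { 2, 3 } ∪ { 1, 4 }
  |family| = 7
Pass 3 (1 new):
  { 5 }  = { 1, 2, 3, 4 }ᶜ
  |family| = 8
After Pass 4 the family is unchanged; done.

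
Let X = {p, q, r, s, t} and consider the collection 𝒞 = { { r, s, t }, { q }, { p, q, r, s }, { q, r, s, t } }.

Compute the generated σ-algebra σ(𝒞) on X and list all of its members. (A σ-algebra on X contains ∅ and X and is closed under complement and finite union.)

σ(𝒞) = { ∅, { p }, { q }, { t }, { p, q }, { p, t }, { q, t }, { r, s }, { p, q, t }, { p, r, s }, { q, r, s }, { r, s, t }, { p, q, r, s }, { p, r, s, t }, { q, r, s, t }, X }

Working:
Start: 𝒞 ∪ {∅, X} = { ∅, { q }, { r, s, t }, { p, q, r, s }, { q, r, s, t }, X }.
Round 1 adds 4:
  { p }  = X∖{ q, r, s, t }
  { t }  = X∖{ p, q, r, s }
  { p, q }  = X∖{ r, s, t }
  { p, r, s, t }  = X∖{ q }
  (now 10)
Round 2. New:
  { p, t }  = { t } ∪ { p }
  { q, t }  = { q } ∪ { t }
  { p, q, t }  = { p, q } ∪ { t }
  (now 13)
Round 3. New:
  { r, s }  = X∖{ p, q, t }
  { p, r, s }  = X∖{ q, t }
  { q, r, s }  = X∖{ p, t }
  (now 16)
Round 4: closed — nothing new.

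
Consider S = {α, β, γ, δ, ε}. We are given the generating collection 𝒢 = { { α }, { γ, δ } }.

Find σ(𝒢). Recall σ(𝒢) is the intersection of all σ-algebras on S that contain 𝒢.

σ(𝒢) = { ∅, { α }, { β, ε }, { γ, δ }, { α, β, ε }, { α, γ, δ }, { β, γ, δ, ε }, S }

Trace:
Begin from { ∅, { α }, { γ, δ }, S } (that is, 𝒢 plus ∅ and S).
Iteration 1 (3 new):
  { α, β, ε }  = { γ, δ }ᶜ
  { α, γ, δ }  = { α } ∪ { γ, δ }
  { β, γ, δ, ε }  = { α }ᶜ
  |family| = 7
Iteration 2: 1 new —
  { β, ε }  = { α, γ, δ }ᶜ
  |family| = 8
After Iteration 3 the family is unchanged; done.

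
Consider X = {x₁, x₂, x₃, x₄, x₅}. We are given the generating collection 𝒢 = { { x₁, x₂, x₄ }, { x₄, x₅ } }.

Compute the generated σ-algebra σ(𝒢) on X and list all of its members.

Start: 𝒢 ∪ {∅, X} = { ∅, { x₄, x₅ }, { x₁, x₂, x₄ }, X }.
Step 1 adds 3:
  { x₃, x₅ }  = complement { x₁, x₂, x₄ }
  { x₁, x₂, x₃ }  = complement { x₄, x₅ }
  { x₁, x₂, x₄, x₅ }  = { x₄, x₅ } ∪ { x₁, x₂, x₄ }
  (now 7)
Step 2 adds 4:
  { x₃ }  = complement { x₁, x₂, x₄, x₅ }
  { x₃, x₄, x₅ }  = { x₄, x₅ } ∪ { x₃, x₅ }
  { x₁, x₂, x₃, x₄ }  = { x₁, x₂, x₃ } ∪ { x₁, x₂, x₄ }
  { x₁, x₂, x₃, x₅ }  = { x₁, x₂, x₃ } ∪ { x₃, x₅ }
  (now 11)
Step 3. New:
  { x₄ }  = complement { x₁, x₂, x₃, x₅ }
  { x₅ }  = complement { x₁, x₂, x₃, x₄ }
  { x₁, x₂ }  = complement { x₃, x₄, x₅ }
  (now 14)
Step 4. New:
  { x₃, x₄ }  = { x₃ } ∪ { x₄ }
  { x₁, x₂, x₅ }  = { x₁, x₂ } ∪ { x₅ }
  (now 16)
Step 5: already closed under ᶜ and ∪.

Therefore σ(𝒢) = { ∅, { x₃ }, { x₄ }, { x₅ }, { x₁, x₂ }, { x₃, x₄ }, { x₃, x₅ }, { x₄, x₅ }, { x₁, x₂, x₃ }, { x₁, x₂, x₄ }, { x₁, x₂, x₅ }, { x₃, x₄, x₅ }, { x₁, x₂, x₃, x₄ }, { x₁, x₂, x₃, x₅ }, { x₁, x₂, x₄, x₅ }, X } (|σ(𝒢)| = 16).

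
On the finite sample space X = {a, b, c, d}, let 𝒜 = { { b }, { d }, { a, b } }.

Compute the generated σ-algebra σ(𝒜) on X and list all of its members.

Take S₀ = 𝒜 ∪ {∅, X} = { ∅, { b }, { d }, { a, b }, X }.
Round 1 adds 5:
  { b, d }  = { d } ∪ { b }
  { c, d }  = ᶜ of { a, b }
  { a, b, c }  = ᶜ of { d }
  { a, b, d }  = { a, b } ∪ { d }
  { a, c, d }  = ᶜ of { b }
  — 10 sets.
Round 2: +3 →
  { c }  = ᶜ of { a, b, d }
  { a, c }  = ᶜ of { b, d }
  { b, c, d }  = { c, d } ∪ { b }
  — 13 sets.
Round 3 (2 new):
  { a }  = ᶜ of { b, c, d }
  { b, c }  = { c } ∪ { b }
  — 15 sets.
Round 4: 1 new —
  { a, d }  = ᶜ of { b, c }
  — 16 sets.
Round 5: no new sets; the family is a σ-algebra.

Hence σ(𝒜) has 16 members: { ∅, { a }, { b }, { c }, { d }, { a, b }, { a, c }, { a, d }, { b, c }, { b, d }, { c, d }, { a, b, c }, { a, b, d }, { a, c, d }, { b, c, d }, X }.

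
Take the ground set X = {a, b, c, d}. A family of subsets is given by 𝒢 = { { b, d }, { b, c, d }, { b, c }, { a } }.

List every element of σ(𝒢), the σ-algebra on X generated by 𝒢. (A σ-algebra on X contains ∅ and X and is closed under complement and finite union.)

Take S₀ = 𝒢 ∪ {∅, X} = { ∅, { a }, { b, c }, { b, d }, { b, c, d }, X }.
Pass 1: +4 →
  { a, c }  = ᶜ of { b, d }
  { a, d }  = ᶜ of { b, c }
  { a, b, c }  = { b, c } ∪ { a }
  { a, b, d }  = { b, d } ∪ { a }
  [10 total]
Pass 2. New:
  { c }  = ᶜ of { a, b, d }
  { d }  = ᶜ of { a, b, c }
  { a, c, d }  = { a, d } ∪ { a, c }
  [13 total]
Pass 3. New:
  { b }  = ᶜ of { a, c, d }
  { c, d }  = { c } ∪ { d }
  [15 total]
Pass 4. New:
  { a, b }  = ᶜ of { c, d }
  [16 total]
Pass 5: stable.

Hence σ(𝒢) has 16 members: { ∅, { a }, { b }, { c }, { d }, { a, b }, { a, c }, { a, d }, { b, c }, { b, d }, { c, d }, { a, b, c }, { a, b, d }, { a, c, d }, { b, c, d }, X }.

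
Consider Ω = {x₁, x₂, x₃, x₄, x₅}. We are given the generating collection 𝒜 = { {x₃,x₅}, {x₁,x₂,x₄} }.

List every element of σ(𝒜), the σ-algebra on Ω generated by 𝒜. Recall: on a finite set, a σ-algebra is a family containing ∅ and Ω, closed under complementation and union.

Seed the family with 𝒜 together with ∅ and Ω: { ∅, {x₃,x₅}, {x₁,x₂,x₄}, Ω }.
After Pass 1 the family is unchanged; done.

Therefore σ(𝒜) = { ∅, {x₃,x₅}, {x₁,x₂,x₄}, Ω } (|σ(𝒜)| = 4).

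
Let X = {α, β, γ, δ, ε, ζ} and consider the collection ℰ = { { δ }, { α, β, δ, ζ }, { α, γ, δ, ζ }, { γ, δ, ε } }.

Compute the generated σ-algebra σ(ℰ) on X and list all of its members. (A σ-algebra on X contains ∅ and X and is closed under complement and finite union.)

σ(ℰ) = { ∅, { β }, { γ }, { δ }, { ε }, { α, ζ }, { β, γ }, { β, δ }, { β, ε }, { γ, δ }, { γ, ε }, { δ, ε }, { α, β, ζ }, { α, γ, ζ }, { α, δ, ζ }, { α, ε, ζ }, { β, γ, δ }, { β, γ, ε }, { β, δ, ε }, { γ, δ, ε }, { α, β, γ, ζ }, { α, β, δ, ζ }, { α, β, ε, ζ }, { α, γ, δ, ζ }, { α, γ, ε, ζ }, { α, δ, ε, ζ }, { β, γ, δ, ε }, { α, β, γ, δ, ζ }, { α, β, γ, ε, ζ }, { α, β, δ, ε, ζ }, { α, γ, δ, ε, ζ }, X }

Working:
Start: ℰ ∪ {∅, X} = { ∅, { δ }, { γ, δ, ε }, { α, β, δ, ζ }, { α, γ, δ, ζ }, X }.
Round 1 (6 new):
  { β, ε }  = ᶜ of { α, γ, δ, ζ }
  { γ, ε }  = ᶜ of { α, β, δ, ζ }
  { α, β, ζ }  = ᶜ of { γ, δ, ε }
  { α, β, γ, δ, ζ }  = { α, β, δ, ζ } ∪ { α, γ, δ, ζ }
  { α, β, γ, ε, ζ }  = ᶜ of { δ }
  { α, γ, δ, ε, ζ }  = { γ, δ, ε } ∪ { α, γ, δ, ζ }
Round 2 (7 new):
  { β }  = ᶜ of { α, γ, δ, ε, ζ }
  { ε }  = ᶜ of { α, β, γ, δ, ζ }
  { β, γ, ε }  = { β, ε } ∪ { γ, ε }
  { β, δ, ε }  = { β, ε } ∪ { δ }
  { α, β, ε, ζ }  = { β, ε } ∪ { α, β, ζ }
  { β, γ, δ, ε }  = { β, ε } ∪ { γ, δ, ε }
  { α, β, δ, ε, ζ }  = { β, ε } ∪ { α, β, δ, ζ }
Round 3. New:
  { γ }  = ᶜ of { α, β, δ, ε, ζ }
  { α, ζ }  = ᶜ of { β, γ, δ, ε }
  { β, δ }  = { β } ∪ { δ }
  { γ, δ }  = ᶜ of { α, β, ε, ζ }
  { δ, ε }  = { ε } ∪ { δ }
  { α, γ, ζ }  = ᶜ of { β, δ, ε }
  { α, δ, ζ }  = ᶜ of { β, γ, ε }
Round 4: 6 new —
  { β, γ }  = { β } ∪ { γ }
  { α, ε, ζ }  = { α, ζ } ∪ { ε }
  { β, γ, δ }  = { γ, δ } ∪ { β }
  { α, β, γ, ζ }  = ᶜ of { δ, ε }
  { α, γ, ε, ζ }  = ᶜ of { β, δ }
  { α, δ, ε, ζ }  = { α, ζ } ∪ { δ, ε }
Round 5 adds nothing — fixpoint reached.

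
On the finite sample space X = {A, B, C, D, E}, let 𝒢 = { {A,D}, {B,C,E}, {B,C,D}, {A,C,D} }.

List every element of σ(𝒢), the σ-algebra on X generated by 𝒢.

Initial family (6 sets): { ∅, {A,D}, {A,C,D}, {B,C,D}, {B,C,E}, X }.
Iteration 1 adds 4:
  {A,E}  = {B,C,D}ᶜ
  {B,E}  = {A,C,D}ᶜ
  {A,B,C,D}  = {A,C,D} ∪ {B,C,D}
  {B,C,D,E}  = {B,C,E} ∪ {B,C,D}
  (now 10)
Iteration 2 (7 new):
  {A}  = {B,C,D,E}ᶜ
  {E}  = {A,B,C,D}ᶜ
  {A,B,E}  = {B,E} ∪ {A,E}
  {A,D,E}  = {A,D} ∪ {A,E}
  {A,B,C,E}  = {B,C,E} ∪ {A,E}
  {A,B,D,E}  = {B,E} ∪ {A,D}
  {A,C,D,E}  = {A,C,D} ∪ {A,E}
  (now 17)
Iteration 3: +5 →
  {B}  = {A,C,D,E}ᶜ
  {C}  = {A,B,D,E}ᶜ
  {D}  = {A,B,C,E}ᶜ
  {B,C}  = {A,D,E}ᶜ
  {C,D}  = {A,B,E}ᶜ
  (now 22)
Iteration 4: 10 new —
  {A,B}  = {B} ∪ {A}
  {A,C}  = {C} ∪ {A}
  {B,D}  = {B} ∪ {D}
  {C,E}  = {E} ∪ {C}
  {D,E}  = {E} ∪ {D}
  {A,B,C}  = {B,C} ∪ {A}
  {A,B,D}  = {B} ∪ {A,D}
  {A,C,E}  = {C} ∪ {A,E}
  {B,D,E}  = {B,E} ∪ {D}
  {C,D,E}  = {C,D} ∪ {E}
  (now 32)
Iteration 5: no new sets; the family is a σ-algebra.

Hence σ(𝒢) has 32 members: { ∅, {A}, {B}, {C}, {D}, {E}, {A,B}, {A,C}, {A,D}, {A,E}, {B,C}, {B,D}, {B,E}, {C,D}, {C,E}, {D,E}, {A,B,C}, {A,B,D}, {A,B,E}, {A,C,D}, {A,C,E}, {A,D,E}, {B,C,D}, {B,C,E}, {B,D,E}, {C,D,E}, {A,B,C,D}, {A,B,C,E}, {A,B,D,E}, {A,C,D,E}, {B,C,D,E}, X }.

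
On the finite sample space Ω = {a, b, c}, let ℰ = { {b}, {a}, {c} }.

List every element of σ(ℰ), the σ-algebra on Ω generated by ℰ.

Take S₀ = ℰ ∪ {∅, Ω} = { {}, {a}, {b}, {c}, Ω }.
Round 1 adds 3:
  {a, b}  = complement {c}
  {a, c}  = complement {b}
  {b, c}  = complement {a}
  — 8 sets.
Round 2: already closed under ᶜ and ∪.

Hence σ(ℰ) has 8 members: { {}, {a}, {b}, {c}, {a, b}, {a, c}, {b, c}, Ω }.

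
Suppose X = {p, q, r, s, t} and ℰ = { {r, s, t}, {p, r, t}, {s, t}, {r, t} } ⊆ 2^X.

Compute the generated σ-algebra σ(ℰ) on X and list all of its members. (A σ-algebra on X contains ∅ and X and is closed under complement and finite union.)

Initial family (6 sets): { {}, {r, t}, {s, t}, {p, r, t}, {r, s, t}, X }.
Iteration 1: +5 →
  {p, q}  = {r, s, t}ᶜ
  {q, s}  = {p, r, t}ᶜ
  {p, q, r}  = {s, t}ᶜ
  {p, q, s}  = {r, t}ᶜ
  {p, r, s, t}  = {s, t} ∪ {p, r, t}
  |family| = 11
Iteration 2 adds 6:
  {q}  = {p, r, s, t}ᶜ
  {q, s, t}  = {s, t} ∪ {q, s}
  {p, q, r, s}  = {p, q, r} ∪ {p, q, s}
  {p, q, r, t}  = {p, q, r} ∪ {p, r, t}
  {p, q, s, t}  = {p, q} ∪ {s, t}
  {q, r, s, t}  = {r, s, t} ∪ {q, s}
  |family| = 17
Iteration 3: 6 new —
  {p}  = {q, r, s, t}ᶜ
  {r}  = {p, q, s, t}ᶜ
  {s}  = {p, q, r, t}ᶜ
  {t}  = {p, q, r, s}ᶜ
  {p, r}  = {q, s, t}ᶜ
  {q, r, t}  = {r, t} ∪ {q}
  |family| = 23
Iteration 4: +9 →
  {p, s}  = {q, r, t}ᶜ
  {p, t}  = {t} ∪ {p}
  {q, r}  = {q} ∪ {r}
  {q, t}  = {q} ∪ {t}
  {r, s}  = {r} ∪ {s}
  {p, q, t}  = {p, q} ∪ {t}
  {p, r, s}  = {p, r} ∪ {s}
  {p, s, t}  = {s, t} ∪ {p}
  {q, r, s}  = {r} ∪ {q, s}
  |family| = 32
Iteration 5: no new sets; the family is a σ-algebra.

σ(ℰ) = { {}, {p}, {q}, {r}, {s}, {t}, {p, q}, {p, r}, {p, s}, {p, t}, {q, r}, {q, s}, {q, t}, {r, s}, {r, t}, {s, t}, {p, q, r}, {p, q, s}, {p, q, t}, {p, r, s}, {p, r, t}, {p, s, t}, {q, r, s}, {q, r, t}, {q, s, t}, {r, s, t}, {p, q, r, s}, {p, q, r, t}, {p, q, s, t}, {p, r, s, t}, {q, r, s, t}, X }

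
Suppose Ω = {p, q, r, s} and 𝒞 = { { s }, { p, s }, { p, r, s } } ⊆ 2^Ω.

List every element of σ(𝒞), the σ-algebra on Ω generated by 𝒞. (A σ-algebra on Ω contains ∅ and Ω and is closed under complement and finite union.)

Initial family (5 sets): { {  }, { s }, { p, s }, { p, r, s }, Ω }.
Step 1. New:
  { q }  = ᶜ of { p, r, s }
  { q, r }  = ᶜ of { p, s }
  { p, q, r }  = ᶜ of { s }
  [8 total]
Step 2 adds 3:
  { q, s }  = { s } ∪ { q }
  { p, q, s }  = { q } ∪ { p, s }
  { q, r, s }  = { s } ∪ { q, r }
  [11 total]
Step 3: 3 new —
  { p }  = ᶜ of { q, r, s }
  { r }  = ᶜ of { p, q, s }
  { p, r }  = ᶜ of { q, s }
  [14 total]
Step 4 adds 2:
  { p, q }  = { q } ∪ { p }
  { r, s }  = { r } ∪ { s }
  [16 total]
Step 5 adds nothing — fixpoint reached.

Hence σ(𝒞) has 16 members: { {  }, { p }, { q }, { r }, { s }, { p, q }, { p, r }, { p, s }, { q, r }, { q, s }, { r, s }, { p, q, r }, { p, q, s }, { p, r, s }, { q, r, s }, Ω }.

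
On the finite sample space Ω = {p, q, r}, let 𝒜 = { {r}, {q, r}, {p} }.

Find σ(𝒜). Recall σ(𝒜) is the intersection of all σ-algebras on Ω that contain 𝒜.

Initial family (5 sets): { {}, {p}, {r}, {q, r}, Ω }.
Iteration 1. New:
  {p, q}  = ᶜ of {r}
  {p, r}  = {r} ∪ {p}
  [7 total]
Iteration 2 adds 1:
  {q}  = ᶜ of {p, r}
  [8 total]
Iteration 3: stable.

Therefore σ(𝒜) = { {}, {p}, {q}, {r}, {p, q}, {p, r}, {q, r}, Ω } (|σ(𝒜)| = 8).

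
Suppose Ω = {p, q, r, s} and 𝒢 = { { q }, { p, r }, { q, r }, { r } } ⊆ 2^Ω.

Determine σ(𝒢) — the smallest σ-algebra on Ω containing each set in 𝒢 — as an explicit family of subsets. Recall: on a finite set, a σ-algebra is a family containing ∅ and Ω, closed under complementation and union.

|σ(𝒢)| = 16.  σ(𝒢) = { ∅, { p }, { q }, { r }, { s }, { p, q }, { p, r }, { p, s }, { q, r }, { q, s }, { r, s }, { p, q, r }, { p, q, s }, { p, r, s }, { q, r, s }, Ω }

Working:
Begin from { ∅, { q }, { r }, { p, r }, { q, r }, Ω } (that is, 𝒢 plus ∅ and Ω).
Step 1 (5 new):
  { p, s }  = Ω∖{ q, r }
  { q, s }  = Ω∖{ p, r }
  { p, q, r }  = { q, r } ∪ { p, r }
  { p, q, s }  = Ω∖{ r }
  { p, r, s }  = Ω∖{ q }
  |family| = 11
Step 2 (2 new):
  { s }  = Ω∖{ p, q, r }
  { q, r, s }  = { r } ∪ { q, s }
  |family| = 13
Step 3. New:
  { p }  = Ω∖{ q, r, s }
  { r, s }  = { r } ∪ { s }
  |family| = 15
Step 4 (1 new):
  { p, q }  = Ω∖{ r, s }
  |family| = 16
Step 5: stable.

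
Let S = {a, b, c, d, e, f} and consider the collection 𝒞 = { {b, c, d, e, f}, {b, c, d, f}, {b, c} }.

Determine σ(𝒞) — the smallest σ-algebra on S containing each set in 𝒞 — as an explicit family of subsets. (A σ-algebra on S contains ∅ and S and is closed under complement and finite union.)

Answer: σ(𝒞) = { ∅, {a}, {e}, {a, e}, {b, c}, {d, f}, {a, b, c}, {a, d, f}, {b, c, e}, {d, e, f}, {a, b, c, e}, {a, d, e, f}, {b, c, d, f}, {a, b, c, d, f}, {b, c, d, e, f}, S }

Derivation:
Begin from { ∅, {b, c}, {b, c, d, f}, {b, c, d, e, f}, S } (that is, 𝒞 plus ∅ and S).
Round 1: 3 new —
  {a}  = {b, c, d, e, f}ᶜ
  {a, e}  = {b, c, d, f}ᶜ
  {a, d, e, f}  = {b, c}ᶜ
  |family| = 8
Round 2 adds 3:
  {a, b, c}  = {b, c} ∪ {a}
  {a, b, c, e}  = {b, c} ∪ {a, e}
  {a, b, c, d, f}  = {b, c, d, f} ∪ {a}
  |family| = 11
Round 3: 3 new —
  {e}  = {a, b, c, d, f}ᶜ
  {d, f}  = {a, b, c, e}ᶜ
  {d, e, f}  = {a, b, c}ᶜ
  |family| = 14
Round 4 (2 new):
  {a, d, f}  = {d, f} ∪ {a}
  {b, c, e}  = {b, c} ∪ {e}
  |family| = 16
Round 5: no new sets; the family is a σ-algebra.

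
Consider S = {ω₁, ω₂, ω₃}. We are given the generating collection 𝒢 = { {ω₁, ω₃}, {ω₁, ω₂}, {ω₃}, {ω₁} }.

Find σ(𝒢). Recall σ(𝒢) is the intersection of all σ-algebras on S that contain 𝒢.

Start: 𝒢 ∪ {∅, S} = { {}, {ω₁}, {ω₃}, {ω₁, ω₂}, {ω₁, ω₃}, S }.
Step 1. New:
  {ω₂}  = ᶜ of {ω₁, ω₃}
  {ω₂, ω₃}  = ᶜ of {ω₁}
  [8 total]
Step 2: already closed under ᶜ and ∪.

Hence σ(𝒢) has 8 members: { {}, {ω₁}, {ω₂}, {ω₃}, {ω₁, ω₂}, {ω₁, ω₃}, {ω₂, ω₃}, S }.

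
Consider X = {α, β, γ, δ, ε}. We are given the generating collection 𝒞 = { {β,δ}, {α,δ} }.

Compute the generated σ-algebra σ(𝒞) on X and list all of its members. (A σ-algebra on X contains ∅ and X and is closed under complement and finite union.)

σ(𝒞) = { {}, {α}, {β}, {δ}, {α,β}, {α,δ}, {β,δ}, {γ,ε}, {α,β,δ}, {α,γ,ε}, {β,γ,ε}, {γ,δ,ε}, {α,β,γ,ε}, {α,γ,δ,ε}, {β,γ,δ,ε}, X }

Working:
Initial family (4 sets): { {}, {α,δ}, {β,δ}, X }.
Iteration 1 adds 3:
  {α,β,δ}  = {β,δ} ∪ {α,δ}
  {α,γ,ε}  = complement {β,δ}
  {β,γ,ε}  = complement {α,δ}
  [7 total]
Iteration 2. New:
  {γ,ε}  = complement {α,β,δ}
  {α,β,γ,ε}  = {β,γ,ε} ∪ {α,γ,ε}
  {α,γ,δ,ε}  = {α,δ} ∪ {α,γ,ε}
  {β,γ,δ,ε}  = {β,γ,ε} ∪ {β,δ}
  [11 total]
Iteration 3 adds 3:
  {α}  = complement {β,γ,δ,ε}
  {β}  = complement {α,γ,δ,ε}
  {δ}  = complement {α,β,γ,ε}
  [14 total]
Iteration 4. New:
  {α,β}  = {β} ∪ {α}
  {γ,δ,ε}  = {δ} ∪ {γ,ε}
  [16 total]
Iteration 5: no new sets; the family is a σ-algebra.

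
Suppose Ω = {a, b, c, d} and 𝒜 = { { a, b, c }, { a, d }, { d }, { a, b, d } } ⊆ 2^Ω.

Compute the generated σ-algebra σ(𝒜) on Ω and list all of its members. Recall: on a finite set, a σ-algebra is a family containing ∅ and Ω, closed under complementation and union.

|σ(𝒜)| = 16.  σ(𝒜) = { {  }, { a }, { b }, { c }, { d }, { a, b }, { a, c }, { a, d }, { b, c }, { b, d }, { c, d }, { a, b, c }, { a, b, d }, { a, c, d }, { b, c, d }, Ω }

Trace:
Take S₀ = 𝒜 ∪ {∅, Ω} = { {  }, { d }, { a, d }, { a, b, c }, { a, b, d }, Ω }.
Round 1. New:
  { c }  = ᶜ of { a, b, d }
  { b, c }  = ᶜ of { a, d }
  |family| = 8
Round 2 adds 3:
  { c, d }  = { d } ∪ { c }
  { a, c, d }  = { c } ∪ { a, d }
  { b, c, d }  = { d } ∪ { b, c }
  |family| = 11
Round 3. New:
  { a }  = ᶜ of { b, c, d }
  { b }  = ᶜ of { a, c, d }
  { a, b }  = ᶜ of { c, d }
  |family| = 14
Round 4. New:
  { a, c }  = { c } ∪ { a }
  { b, d }  = { d } ∪ { b }
  |family| = 16
Round 5: already closed under ᶜ and ∪.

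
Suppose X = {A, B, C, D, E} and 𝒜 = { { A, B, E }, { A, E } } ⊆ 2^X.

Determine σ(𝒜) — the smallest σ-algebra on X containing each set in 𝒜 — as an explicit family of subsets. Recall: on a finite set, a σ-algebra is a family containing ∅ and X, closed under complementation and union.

Initial family (4 sets): { ∅, { A, E }, { A, B, E }, X }.
Round 1: +2 →
  { C, D }  = { A, B, E }ᶜ
  { B, C, D }  = { A, E }ᶜ
  [6 total]
Round 2 (1 new):
  { A, C, D, E }  = { C, D } ∪ { A, E }
  [7 total]
Round 3 adds 1:
  { B }  = { A, C, D, E }ᶜ
  [8 total]
After Round 4 the family is unchanged; done.

Hence σ(𝒜) has 8 members: { ∅, { B }, { A, E }, { C, D }, { A, B, E }, { B, C, D }, { A, C, D, E }, X }.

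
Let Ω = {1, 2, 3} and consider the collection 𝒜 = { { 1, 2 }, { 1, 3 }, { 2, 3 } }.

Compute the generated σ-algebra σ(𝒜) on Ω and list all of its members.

|σ(𝒜)| = 8.  σ(𝒜) = { {  }, { 1 }, { 2 }, { 3 }, { 1, 2 }, { 1, 3 }, { 2, 3 }, Ω }

Trace:
Initial family (5 sets): { {  }, { 1, 2 }, { 1, 3 }, { 2, 3 }, Ω }.
Iteration 1 adds 3:
  { 1 }  = ᶜ of { 2, 3 }
  { 2 }  = ᶜ of { 1, 3 }
  { 3 }  = ᶜ of { 1, 2 }
Iteration 2 adds nothing — fixpoint reached.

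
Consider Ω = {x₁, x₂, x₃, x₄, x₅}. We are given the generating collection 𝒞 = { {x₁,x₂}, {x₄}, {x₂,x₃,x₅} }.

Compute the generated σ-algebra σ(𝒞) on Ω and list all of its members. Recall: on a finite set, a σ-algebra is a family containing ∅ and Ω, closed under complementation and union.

Answer: σ(𝒞) = { ∅, {x₁}, {x₂}, {x₄}, {x₁,x₂}, {x₁,x₄}, {x₂,x₄}, {x₃,x₅}, {x₁,x₂,x₄}, {x₁,x₃,x₅}, {x₂,x₃,x₅}, {x₃,x₄,x₅}, {x₁,x₂,x₃,x₅}, {x₁,x₃,x₄,x₅}, {x₂,x₃,x₄,x₅}, Ω }

Trace:
Start: 𝒞 ∪ {∅, Ω} = { ∅, {x₄}, {x₁,x₂}, {x₂,x₃,x₅}, Ω }.
Step 1 (5 new):
  {x₁,x₄}  = Ω∖{x₂,x₃,x₅}
  {x₁,x₂,x₄}  = {x₁,x₂} ∪ {x₄}
  {x₃,x₄,x₅}  = Ω∖{x₁,x₂}
  {x₁,x₂,x₃,x₅}  = Ω∖{x₄}
  {x₂,x₃,x₄,x₅}  = {x₂,x₃,x₅} ∪ {x₄}
  (now 10)
Step 2 adds 3:
  {x₁}  = Ω∖{x₂,x₃,x₄,x₅}
  {x₃,x₅}  = Ω∖{x₁,x₂,x₄}
  {x₁,x₃,x₄,x₅}  = {x₃,x₄,x₅} ∪ {x₁,x₄}
  (now 13)
Step 3: 2 new —
  {x₂}  = Ω∖{x₁,x₃,x₄,x₅}
  {x₁,x₃,x₅}  = {x₃,x₅} ∪ {x₁}
  (now 15)
Step 4 adds 1:
  {x₂,x₄}  = Ω∖{x₁,x₃,x₅}
  (now 16)
Step 5: closed — nothing new.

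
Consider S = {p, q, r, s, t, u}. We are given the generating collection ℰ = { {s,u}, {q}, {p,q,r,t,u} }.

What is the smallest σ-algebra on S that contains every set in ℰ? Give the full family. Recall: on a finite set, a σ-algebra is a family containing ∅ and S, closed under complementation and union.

Seed the family with ℰ together with ∅ and S: { {}, {q}, {s,u}, {p,q,r,t,u}, S }.
Step 1: 4 new —
  {s}  = S∖{p,q,r,t,u}
  {q,s,u}  = {q} ∪ {s,u}
  {p,q,r,t}  = S∖{s,u}
  {p,r,s,t,u}  = S∖{q}
  (now 9)
Step 2: +3 →
  {q,s}  = {q} ∪ {s}
  {p,r,t}  = S∖{q,s,u}
  {p,q,r,s,t}  = {s} ∪ {p,q,r,t}
  (now 12)
Step 3 adds 3:
  {u}  = S∖{p,q,r,s,t}
  {p,r,s,t}  = {s} ∪ {p,r,t}
  {p,r,t,u}  = S∖{q,s}
  (now 15)
Step 4. New:
  {q,u}  = S∖{p,r,s,t}
  (now 16)
Step 5: closed — nothing new.

σ(ℰ) = { {}, {q}, {s}, {u}, {q,s}, {q,u}, {s,u}, {p,r,t}, {q,s,u}, {p,q,r,t}, {p,r,s,t}, {p,r,t,u}, {p,q,r,s,t}, {p,q,r,t,u}, {p,r,s,t,u}, S }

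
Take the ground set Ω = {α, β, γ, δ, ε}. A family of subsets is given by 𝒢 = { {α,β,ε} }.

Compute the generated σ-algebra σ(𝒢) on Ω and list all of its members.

σ(𝒢) = { ∅, {γ,δ}, {α,β,ε}, Ω }

Trace:
Seed the family with 𝒢 together with ∅ and Ω: { ∅, {α,β,ε}, Ω }.
Round 1. New:
  {γ,δ}  = Ω∖{α,β,ε}
  [4 total]
Round 2: stable.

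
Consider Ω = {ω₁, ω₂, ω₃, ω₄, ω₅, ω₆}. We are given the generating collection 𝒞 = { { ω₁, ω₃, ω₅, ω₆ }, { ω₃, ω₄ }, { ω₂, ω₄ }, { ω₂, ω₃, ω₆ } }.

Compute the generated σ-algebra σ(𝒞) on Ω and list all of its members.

Start: 𝒞 ∪ {∅, Ω} = { ∅, { ω₂, ω₄ }, { ω₃, ω₄ }, { ω₂, ω₃, ω₆ }, { ω₁, ω₃, ω₅, ω₆ }, Ω }.
Step 1 (6 new):
  { ω₁, ω₄, ω₅ }  = { ω₂, ω₃, ω₆ }ᶜ
  { ω₂, ω₃, ω₄ }  = { ω₃, ω₄ } ∪ { ω₂, ω₄ }
  { ω₁, ω₂, ω₅, ω₆ }  = { ω₃, ω₄ }ᶜ
  { ω₂, ω₃, ω₄, ω₆ }  = { ω₃, ω₄ } ∪ { ω₂, ω₃, ω₆ }
  { ω₁, ω₂, ω₃, ω₅, ω₆ }  = { ω₁, ω₃, ω₅, ω₆ } ∪ { ω₂, ω₃, ω₆ }
  { ω₁, ω₃, ω₄, ω₅, ω₆ }  = { ω₁, ω₃, ω₅, ω₆ } ∪ { ω₃, ω₄ }
  |family| = 12
Step 2: +8 →
  { ω₂ }  = { ω₁, ω₃, ω₄, ω₅, ω₆ }ᶜ
  { ω₄ }  = { ω₁, ω₂, ω₃, ω₅, ω₆ }ᶜ
  { ω₁, ω₅ }  = { ω₂, ω₃, ω₄, ω₆ }ᶜ
  { ω₁, ω₅, ω₆ }  = { ω₂, ω₃, ω₄ }ᶜ
  { ω₁, ω₂, ω₄, ω₅ }  = { ω₁, ω₄, ω₅ } ∪ { ω₂, ω₄ }
  { ω₁, ω₃, ω₄, ω₅ }  = { ω₁, ω₄, ω₅ } ∪ { ω₃, ω₄ }
  { ω₁, ω₂, ω₃, ω₄, ω₅ }  = { ω₁, ω₄, ω₅ } ∪ { ω₂, ω₃, ω₄ }
  { ω₁, ω₂, ω₄, ω₅, ω₆ }  = { ω₁, ω₄, ω₅ } ∪ { ω₁, ω₂, ω₅, ω₆ }
  |family| = 20
Step 3 adds 6:
  { ω₃ }  = { ω₁, ω₂, ω₄, ω₅, ω₆ }ᶜ
  { ω₆ }  = { ω₁, ω₂, ω₃, ω₄, ω₅ }ᶜ
  { ω₂, ω₆ }  = { ω₁, ω₃, ω₄, ω₅ }ᶜ
  { ω₃, ω₆ }  = { ω₁, ω₂, ω₄, ω₅ }ᶜ
  { ω₁, ω₂, ω₅ }  = { ω₂ } ∪ { ω₁, ω₅ }
  { ω₁, ω₄, ω₅, ω₆ }  = { ω₁, ω₅, ω₆ } ∪ { ω₁, ω₄, ω₅ }
  |family| = 26
Step 4 (6 new):
  { ω₂, ω₃ }  = { ω₁, ω₄, ω₅, ω₆ }ᶜ
  { ω₄, ω₆ }  = { ω₆ } ∪ { ω₄ }
  { ω₁, ω₃, ω₅ }  = { ω₃ } ∪ { ω₁, ω₅ }
  { ω₂, ω₄, ω₆ }  = { ω₂, ω₆ } ∪ { ω₄ }
  { ω₃, ω₄, ω₆ }  = { ω₁, ω₂, ω₅ }ᶜ
  { ω₁, ω₂, ω₃, ω₅ }  = { ω₃ } ∪ { ω₁, ω₂, ω₅ }
  |family| = 32
After Step 5 the family is unchanged; done.

σ(𝒞) = { ∅, { ω₂ }, { ω₃ }, { ω₄ }, { ω₆ }, { ω₁, ω₅ }, { ω₂, ω₃ }, { ω₂, ω₄ }, { ω₂, ω₆ }, { ω₃, ω₄ }, { ω₃, ω₆ }, { ω₄, ω₆ }, { ω₁, ω₂, ω₅ }, { ω₁, ω₃, ω₅ }, { ω₁, ω₄, ω₅ }, { ω₁, ω₅, ω₆ }, { ω₂, ω₃, ω₄ }, { ω₂, ω₃, ω₆ }, { ω₂, ω₄, ω₆ }, { ω₃, ω₄, ω₆ }, { ω₁, ω₂, ω₃, ω₅ }, { ω₁, ω₂, ω₄, ω₅ }, { ω₁, ω₂, ω₅, ω₆ }, { ω₁, ω₃, ω₄, ω₅ }, { ω₁, ω₃, ω₅, ω₆ }, { ω₁, ω₄, ω₅, ω₆ }, { ω₂, ω₃, ω₄, ω₆ }, { ω₁, ω₂, ω₃, ω₄, ω₅ }, { ω₁, ω₂, ω₃, ω₅, ω₆ }, { ω₁, ω₂, ω₄, ω₅, ω₆ }, { ω₁, ω₃, ω₄, ω₅, ω₆ }, Ω }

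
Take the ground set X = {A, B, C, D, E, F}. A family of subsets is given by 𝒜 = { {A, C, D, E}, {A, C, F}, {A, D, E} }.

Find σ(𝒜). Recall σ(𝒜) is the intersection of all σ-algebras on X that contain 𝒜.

Take S₀ = 𝒜 ∪ {∅, X} = { {}, {A, C, F}, {A, D, E}, {A, C, D, E}, X }.
Step 1. New:
  {B, F}  = complement {A, C, D, E}
  {B, C, F}  = complement {A, D, E}
  {B, D, E}  = complement {A, C, F}
  {A, C, D, E, F}  = {A, D, E} ∪ {A, C, F}
  (now 9)
Step 2: 7 new —
  {B}  = complement {A, C, D, E, F}
  {A, B, C, F}  = {A, C, F} ∪ {B, C, F}
  {A, B, D, E}  = {A, D, E} ∪ {B, D, E}
  {B, D, E, F}  = {B, F} ∪ {B, D, E}
  {A, B, C, D, E}  = {A, C, D, E} ∪ {B, D, E}
  {A, B, D, E, F}  = {A, D, E} ∪ {B, F}
  {B, C, D, E, F}  = {B, C, F} ∪ {B, D, E}
  (now 16)
Step 3: 6 new —
  {A}  = complement {B, C, D, E, F}
  {C}  = complement {A, B, D, E, F}
  {F}  = complement {A, B, C, D, E}
  {A, C}  = complement {B, D, E, F}
  {C, F}  = complement {A, B, D, E}
  {D, E}  = complement {A, B, C, F}
  (now 22)
Step 4: 10 new —
  {A, B}  = {B} ∪ {A}
  {A, F}  = {F} ∪ {A}
  {B, C}  = {B} ∪ {C}
  {A, B, C}  = {B} ∪ {A, C}
  {A, B, F}  = {B, F} ∪ {A}
  {C, D, E}  = {D, E} ∪ {C}
  {D, E, F}  = {F} ∪ {D, E}
  {A, D, E, F}  = {A, D, E} ∪ {F}
  {B, C, D, E}  = {C} ∪ {B, D, E}
  {C, D, E, F}  = {D, E} ∪ {C, F}
  (now 32)
Step 5: closed — nothing new.

σ(𝒜) = { {}, {A}, {B}, {C}, {F}, {A, B}, {A, C}, {A, F}, {B, C}, {B, F}, {C, F}, {D, E}, {A, B, C}, {A, B, F}, {A, C, F}, {A, D, E}, {B, C, F}, {B, D, E}, {C, D, E}, {D, E, F}, {A, B, C, F}, {A, B, D, E}, {A, C, D, E}, {A, D, E, F}, {B, C, D, E}, {B, D, E, F}, {C, D, E, F}, {A, B, C, D, E}, {A, B, D, E, F}, {A, C, D, E, F}, {B, C, D, E, F}, X }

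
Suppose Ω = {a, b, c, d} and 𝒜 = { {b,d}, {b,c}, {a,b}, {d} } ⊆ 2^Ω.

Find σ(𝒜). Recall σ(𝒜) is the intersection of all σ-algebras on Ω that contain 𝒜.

Initial family (6 sets): { {}, {d}, {a,b}, {b,c}, {b,d}, Ω }.
Pass 1: 6 new —
  {a,c}  = Ω∖{b,d}
  {a,d}  = Ω∖{b,c}
  {c,d}  = Ω∖{a,b}
  {a,b,c}  = Ω∖{d}
  {a,b,d}  = {a,b} ∪ {d}
  {b,c,d}  = {b,c} ∪ {d}
  (now 12)
Pass 2: +3 →
  {a}  = Ω∖{b,c,d}
  {c}  = Ω∖{a,b,d}
  {a,c,d}  = {c,d} ∪ {a,d}
  (now 15)
Pass 3 (1 new):
  {b}  = Ω∖{a,c,d}
  (now 16)
After Pass 4 the family is unchanged; done.

|σ(𝒜)| = 16.  σ(𝒜) = { {}, {a}, {b}, {c}, {d}, {a,b}, {a,c}, {a,d}, {b,c}, {b,d}, {c,d}, {a,b,c}, {a,b,d}, {a,c,d}, {b,c,d}, Ω }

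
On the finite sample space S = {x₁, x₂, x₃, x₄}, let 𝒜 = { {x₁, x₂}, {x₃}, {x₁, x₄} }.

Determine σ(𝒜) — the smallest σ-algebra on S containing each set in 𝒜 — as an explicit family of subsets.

Initial family (5 sets): { {}, {x₃}, {x₁, x₂}, {x₁, x₄}, S }.
Step 1. New:
  {x₂, x₃}  = S∖{x₁, x₄}
  {x₃, x₄}  = S∖{x₁, x₂}
  {x₁, x₂, x₃}  = {x₃} ∪ {x₁, x₂}
  {x₁, x₂, x₄}  = S∖{x₃}
  {x₁, x₃, x₄}  = {x₃} ∪ {x₁, x₄}
  (now 10)
Step 2 adds 3:
  {x₂}  = S∖{x₁, x₃, x₄}
  {x₄}  = S∖{x₁, x₂, x₃}
  {x₂, x₃, x₄}  = {x₃, x₄} ∪ {x₂, x₃}
  (now 13)
Step 3. New:
  {x₁}  = S∖{x₂, x₃, x₄}
  {x₂, x₄}  = {x₄} ∪ {x₂}
  (now 15)
Step 4 adds 1:
  {x₁, x₃}  = S∖{x₂, x₄}
  (now 16)
Step 5 adds nothing — fixpoint reached.

σ(𝒜) = { {}, {x₁}, {x₂}, {x₃}, {x₄}, {x₁, x₂}, {x₁, x₃}, {x₁, x₄}, {x₂, x₃}, {x₂, x₄}, {x₃, x₄}, {x₁, x₂, x₃}, {x₁, x₂, x₄}, {x₁, x₃, x₄}, {x₂, x₃, x₄}, S }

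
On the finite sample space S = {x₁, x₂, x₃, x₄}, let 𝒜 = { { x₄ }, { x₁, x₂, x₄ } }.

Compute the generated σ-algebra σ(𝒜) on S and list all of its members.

σ(𝒜) = { {}, { x₃ }, { x₄ }, { x₁, x₂ }, { x₃, x₄ }, { x₁, x₂, x₃ }, { x₁, x₂, x₄ }, S }

Working:
Seed the family with 𝒜 together with ∅ and S: { {}, { x₄ }, { x₁, x₂, x₄ }, S }.
Round 1: 2 new —
  { x₃ }  = { x₁, x₂, x₄ }ᶜ
  { x₁, x₂, x₃ }  = { x₄ }ᶜ
  — 6 sets.
Round 2 adds 1:
  { x₃, x₄ }  = { x₃ } ∪ { x₄ }
  — 7 sets.
Round 3: +1 →
  { x₁, x₂ }  = { x₃, x₄ }ᶜ
  — 8 sets.
After Round 4 the family is unchanged; done.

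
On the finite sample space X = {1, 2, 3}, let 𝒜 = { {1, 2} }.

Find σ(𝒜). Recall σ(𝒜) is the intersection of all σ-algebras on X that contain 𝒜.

Answer: σ(𝒜) = { ∅, {3}, {1, 2}, X }

Trace:
Take S₀ = 𝒜 ∪ {∅, X} = { ∅, {1, 2}, X }.
Step 1: +1 →
  {3}  = {1, 2}ᶜ
  [4 total]
Step 2: already closed under ᶜ and ∪.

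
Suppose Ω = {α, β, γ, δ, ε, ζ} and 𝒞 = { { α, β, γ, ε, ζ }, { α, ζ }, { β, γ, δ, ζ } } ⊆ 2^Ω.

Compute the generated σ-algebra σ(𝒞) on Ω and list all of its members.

σ(𝒞) (32 sets): { ∅, { α }, { δ }, { ε }, { ζ }, { α, δ }, { α, ε }, { α, ζ }, { β, γ }, { δ, ε }, { δ, ζ }, { ε, ζ }, { α, β, γ }, { α, δ, ε }, { α, δ, ζ }, { α, ε, ζ }, { β, γ, δ }, { β, γ, ε }, { β, γ, ζ }, { δ, ε, ζ }, { α, β, γ, δ }, { α, β, γ, ε }, { α, β, γ, ζ }, { α, δ, ε, ζ }, { β, γ, δ, ε }, { β, γ, δ, ζ }, { β, γ, ε, ζ }, { α, β, γ, δ, ε }, { α, β, γ, δ, ζ }, { α, β, γ, ε, ζ }, { β, γ, δ, ε, ζ }, Ω }

Trace:
Seed the family with 𝒞 together with ∅ and Ω: { ∅, { α, ζ }, { β, γ, δ, ζ }, { α, β, γ, ε, ζ }, Ω }.
Pass 1: +4 →
  { δ }  = ᶜ of { α, β, γ, ε, ζ }
  { α, ε }  = ᶜ of { β, γ, δ, ζ }
  { β, γ, δ, ε }  = ᶜ of { α, ζ }
  { α, β, γ, δ, ζ }  = { β, γ, δ, ζ } ∪ { α, ζ }
  [9 total]
Pass 2: 6 new —
  { ε }  = ᶜ of { α, β, γ, δ, ζ }
  { α, δ, ε }  = { α, ε } ∪ { δ }
  { α, δ, ζ }  = { α, ζ } ∪ { δ }
  { α, ε, ζ }  = { α, ζ } ∪ { α, ε }
  { α, β, γ, δ, ε }  = { β, γ, δ, ε } ∪ { α, ε }
  { β, γ, δ, ε, ζ }  = { β, γ, δ, ε } ∪ { β, γ, δ, ζ }
  [15 total]
Pass 3: 7 new —
  { α }  = ᶜ of { β, γ, δ, ε, ζ }
  { ζ }  = ᶜ of { α, β, γ, δ, ε }
  { δ, ε }  = { δ } ∪ { ε }
  { β, γ, δ }  = ᶜ of { α, ε, ζ }
  { β, γ, ε }  = ᶜ of { α, δ, ζ }
  { β, γ, ζ }  = ᶜ of { α, δ, ε }
  { α, δ, ε, ζ }  = { α, δ, ε } ∪ { α, ε, ζ }
  [22 total]
Pass 4: +9 →
  { α, δ }  = { δ } ∪ { α }
  { β, γ }  = ᶜ of { α, δ, ε, ζ }
  { δ, ζ }  = { ζ } ∪ { δ }
  { ε, ζ }  = { ζ } ∪ { ε }
  { δ, ε, ζ }  = { δ, ε } ∪ { ζ }
  { α, β, γ, δ }  = { β, γ, δ } ∪ { α }
  { α, β, γ, ε }  = { α, ε } ∪ { β, γ, ε }
  { α, β, γ, ζ }  = ᶜ of { δ, ε }
  { β, γ, ε, ζ }  = { β, γ, ζ } ∪ { ε }
  [31 total]
Pass 5: 1 new —
  { α, β, γ }  = ᶜ of { δ, ε, ζ }
  [32 total]
Pass 6: stable.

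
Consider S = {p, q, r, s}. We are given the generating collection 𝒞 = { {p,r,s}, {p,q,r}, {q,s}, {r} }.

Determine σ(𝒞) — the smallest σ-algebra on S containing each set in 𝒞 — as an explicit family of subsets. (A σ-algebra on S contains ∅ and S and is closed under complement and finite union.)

σ(𝒞) (16 sets): { {}, {p}, {q}, {r}, {s}, {p,q}, {p,r}, {p,s}, {q,r}, {q,s}, {r,s}, {p,q,r}, {p,q,s}, {p,r,s}, {q,r,s}, S }

Check:
Begin from { {}, {r}, {q,s}, {p,q,r}, {p,r,s}, S } (that is, 𝒞 plus ∅ and S).
Step 1: +5 →
  {q}  = S∖{p,r,s}
  {s}  = S∖{p,q,r}
  {p,r}  = S∖{q,s}
  {p,q,s}  = S∖{r}
  {q,r,s}  = {r} ∪ {q,s}
  — 11 sets.
Step 2 (3 new):
  {p}  = S∖{q,r,s}
  {q,r}  = {q} ∪ {r}
  {r,s}  = {r} ∪ {s}
  — 14 sets.
Step 3. New:
  {p,q}  = S∖{r,s}
  {p,s}  = S∖{q,r}
  — 16 sets.
After Step 4 the family is unchanged; done.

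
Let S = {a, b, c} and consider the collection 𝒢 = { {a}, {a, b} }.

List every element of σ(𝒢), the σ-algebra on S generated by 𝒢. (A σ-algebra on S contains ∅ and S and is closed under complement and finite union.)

σ(𝒢) = { {}, {a}, {b}, {c}, {a, b}, {a, c}, {b, c}, S }

Trace:
Seed the family with 𝒢 together with ∅ and S: { {}, {a}, {a, b}, S }.
Round 1 (2 new):
  {c}  = S∖{a, b}
  {b, c}  = S∖{a}
  [6 total]
Round 2. New:
  {a, c}  = {c} ∪ {a}
  [7 total]
Round 3 adds 1:
  {b}  = S∖{a, c}
  [8 total]
Round 4: stable.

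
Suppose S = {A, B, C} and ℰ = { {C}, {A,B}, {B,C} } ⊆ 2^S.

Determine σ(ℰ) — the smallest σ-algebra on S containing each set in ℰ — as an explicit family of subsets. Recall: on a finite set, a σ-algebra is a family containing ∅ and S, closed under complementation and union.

Initial family (5 sets): { ∅, {C}, {A,B}, {B,C}, S }.
Round 1. New:
  {A}  = ᶜ of {B,C}
  |family| = 6
Round 2: 1 new —
  {A,C}  = {C} ∪ {A}
  |family| = 7
Round 3. New:
  {B}  = ᶜ of {A,C}
  |family| = 8
After Round 4 the family is unchanged; done.

|σ(ℰ)| = 8.  σ(ℰ) = { ∅, {A}, {B}, {C}, {A,B}, {A,C}, {B,C}, S }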